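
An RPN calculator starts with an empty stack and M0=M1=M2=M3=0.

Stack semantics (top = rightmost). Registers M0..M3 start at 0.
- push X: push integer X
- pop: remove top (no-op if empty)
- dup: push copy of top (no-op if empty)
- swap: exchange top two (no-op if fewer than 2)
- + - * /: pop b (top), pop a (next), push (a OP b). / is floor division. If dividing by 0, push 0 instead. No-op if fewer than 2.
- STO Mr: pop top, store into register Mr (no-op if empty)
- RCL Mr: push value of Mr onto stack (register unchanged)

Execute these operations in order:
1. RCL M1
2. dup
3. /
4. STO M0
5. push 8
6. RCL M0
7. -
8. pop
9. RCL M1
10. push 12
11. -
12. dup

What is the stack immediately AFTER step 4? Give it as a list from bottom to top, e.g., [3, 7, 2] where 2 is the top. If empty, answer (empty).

After op 1 (RCL M1): stack=[0] mem=[0,0,0,0]
After op 2 (dup): stack=[0,0] mem=[0,0,0,0]
After op 3 (/): stack=[0] mem=[0,0,0,0]
After op 4 (STO M0): stack=[empty] mem=[0,0,0,0]

(empty)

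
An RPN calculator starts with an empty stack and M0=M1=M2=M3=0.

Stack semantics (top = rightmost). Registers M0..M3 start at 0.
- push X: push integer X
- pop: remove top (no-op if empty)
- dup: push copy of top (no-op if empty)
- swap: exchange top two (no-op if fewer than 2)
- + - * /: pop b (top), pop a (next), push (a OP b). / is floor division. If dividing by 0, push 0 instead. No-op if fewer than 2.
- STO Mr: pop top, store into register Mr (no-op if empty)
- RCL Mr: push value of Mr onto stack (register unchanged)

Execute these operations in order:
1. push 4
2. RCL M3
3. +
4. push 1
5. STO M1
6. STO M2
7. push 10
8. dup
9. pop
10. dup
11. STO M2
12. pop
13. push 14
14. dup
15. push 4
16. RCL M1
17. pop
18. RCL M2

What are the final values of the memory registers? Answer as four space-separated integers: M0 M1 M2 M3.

After op 1 (push 4): stack=[4] mem=[0,0,0,0]
After op 2 (RCL M3): stack=[4,0] mem=[0,0,0,0]
After op 3 (+): stack=[4] mem=[0,0,0,0]
After op 4 (push 1): stack=[4,1] mem=[0,0,0,0]
After op 5 (STO M1): stack=[4] mem=[0,1,0,0]
After op 6 (STO M2): stack=[empty] mem=[0,1,4,0]
After op 7 (push 10): stack=[10] mem=[0,1,4,0]
After op 8 (dup): stack=[10,10] mem=[0,1,4,0]
After op 9 (pop): stack=[10] mem=[0,1,4,0]
After op 10 (dup): stack=[10,10] mem=[0,1,4,0]
After op 11 (STO M2): stack=[10] mem=[0,1,10,0]
After op 12 (pop): stack=[empty] mem=[0,1,10,0]
After op 13 (push 14): stack=[14] mem=[0,1,10,0]
After op 14 (dup): stack=[14,14] mem=[0,1,10,0]
After op 15 (push 4): stack=[14,14,4] mem=[0,1,10,0]
After op 16 (RCL M1): stack=[14,14,4,1] mem=[0,1,10,0]
After op 17 (pop): stack=[14,14,4] mem=[0,1,10,0]
After op 18 (RCL M2): stack=[14,14,4,10] mem=[0,1,10,0]

Answer: 0 1 10 0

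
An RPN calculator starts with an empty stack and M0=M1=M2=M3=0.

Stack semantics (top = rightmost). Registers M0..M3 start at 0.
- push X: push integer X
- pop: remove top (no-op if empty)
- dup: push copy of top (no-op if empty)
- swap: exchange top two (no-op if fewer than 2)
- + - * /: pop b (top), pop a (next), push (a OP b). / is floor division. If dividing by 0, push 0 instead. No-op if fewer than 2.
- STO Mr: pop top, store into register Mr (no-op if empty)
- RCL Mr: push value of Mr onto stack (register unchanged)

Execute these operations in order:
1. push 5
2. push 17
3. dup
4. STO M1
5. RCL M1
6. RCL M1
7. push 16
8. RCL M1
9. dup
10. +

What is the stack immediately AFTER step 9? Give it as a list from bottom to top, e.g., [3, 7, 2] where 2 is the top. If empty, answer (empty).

After op 1 (push 5): stack=[5] mem=[0,0,0,0]
After op 2 (push 17): stack=[5,17] mem=[0,0,0,0]
After op 3 (dup): stack=[5,17,17] mem=[0,0,0,0]
After op 4 (STO M1): stack=[5,17] mem=[0,17,0,0]
After op 5 (RCL M1): stack=[5,17,17] mem=[0,17,0,0]
After op 6 (RCL M1): stack=[5,17,17,17] mem=[0,17,0,0]
After op 7 (push 16): stack=[5,17,17,17,16] mem=[0,17,0,0]
After op 8 (RCL M1): stack=[5,17,17,17,16,17] mem=[0,17,0,0]
After op 9 (dup): stack=[5,17,17,17,16,17,17] mem=[0,17,0,0]

[5, 17, 17, 17, 16, 17, 17]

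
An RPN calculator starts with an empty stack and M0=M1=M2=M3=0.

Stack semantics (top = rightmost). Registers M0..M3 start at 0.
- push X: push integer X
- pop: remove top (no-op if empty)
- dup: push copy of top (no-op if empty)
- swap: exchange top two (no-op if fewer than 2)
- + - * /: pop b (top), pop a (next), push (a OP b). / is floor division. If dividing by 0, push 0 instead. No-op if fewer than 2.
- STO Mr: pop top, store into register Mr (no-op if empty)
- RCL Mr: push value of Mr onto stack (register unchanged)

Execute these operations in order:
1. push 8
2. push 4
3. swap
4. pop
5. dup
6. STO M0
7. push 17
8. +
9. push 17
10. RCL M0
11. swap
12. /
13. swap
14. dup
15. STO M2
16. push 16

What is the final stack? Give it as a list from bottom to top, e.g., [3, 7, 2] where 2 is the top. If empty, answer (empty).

After op 1 (push 8): stack=[8] mem=[0,0,0,0]
After op 2 (push 4): stack=[8,4] mem=[0,0,0,0]
After op 3 (swap): stack=[4,8] mem=[0,0,0,0]
After op 4 (pop): stack=[4] mem=[0,0,0,0]
After op 5 (dup): stack=[4,4] mem=[0,0,0,0]
After op 6 (STO M0): stack=[4] mem=[4,0,0,0]
After op 7 (push 17): stack=[4,17] mem=[4,0,0,0]
After op 8 (+): stack=[21] mem=[4,0,0,0]
After op 9 (push 17): stack=[21,17] mem=[4,0,0,0]
After op 10 (RCL M0): stack=[21,17,4] mem=[4,0,0,0]
After op 11 (swap): stack=[21,4,17] mem=[4,0,0,0]
After op 12 (/): stack=[21,0] mem=[4,0,0,0]
After op 13 (swap): stack=[0,21] mem=[4,0,0,0]
After op 14 (dup): stack=[0,21,21] mem=[4,0,0,0]
After op 15 (STO M2): stack=[0,21] mem=[4,0,21,0]
After op 16 (push 16): stack=[0,21,16] mem=[4,0,21,0]

Answer: [0, 21, 16]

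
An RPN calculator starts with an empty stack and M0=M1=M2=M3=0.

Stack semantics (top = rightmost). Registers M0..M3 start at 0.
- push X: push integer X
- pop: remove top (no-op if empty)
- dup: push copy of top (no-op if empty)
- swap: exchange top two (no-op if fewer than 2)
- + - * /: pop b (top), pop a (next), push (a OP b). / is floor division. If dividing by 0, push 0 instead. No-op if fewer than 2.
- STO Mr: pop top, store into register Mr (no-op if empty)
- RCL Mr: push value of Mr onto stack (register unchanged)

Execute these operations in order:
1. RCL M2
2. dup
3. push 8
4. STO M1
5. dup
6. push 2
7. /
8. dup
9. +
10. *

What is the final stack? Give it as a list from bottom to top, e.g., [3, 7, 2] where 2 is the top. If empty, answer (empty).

Answer: [0, 0]

Derivation:
After op 1 (RCL M2): stack=[0] mem=[0,0,0,0]
After op 2 (dup): stack=[0,0] mem=[0,0,0,0]
After op 3 (push 8): stack=[0,0,8] mem=[0,0,0,0]
After op 4 (STO M1): stack=[0,0] mem=[0,8,0,0]
After op 5 (dup): stack=[0,0,0] mem=[0,8,0,0]
After op 6 (push 2): stack=[0,0,0,2] mem=[0,8,0,0]
After op 7 (/): stack=[0,0,0] mem=[0,8,0,0]
After op 8 (dup): stack=[0,0,0,0] mem=[0,8,0,0]
After op 9 (+): stack=[0,0,0] mem=[0,8,0,0]
After op 10 (*): stack=[0,0] mem=[0,8,0,0]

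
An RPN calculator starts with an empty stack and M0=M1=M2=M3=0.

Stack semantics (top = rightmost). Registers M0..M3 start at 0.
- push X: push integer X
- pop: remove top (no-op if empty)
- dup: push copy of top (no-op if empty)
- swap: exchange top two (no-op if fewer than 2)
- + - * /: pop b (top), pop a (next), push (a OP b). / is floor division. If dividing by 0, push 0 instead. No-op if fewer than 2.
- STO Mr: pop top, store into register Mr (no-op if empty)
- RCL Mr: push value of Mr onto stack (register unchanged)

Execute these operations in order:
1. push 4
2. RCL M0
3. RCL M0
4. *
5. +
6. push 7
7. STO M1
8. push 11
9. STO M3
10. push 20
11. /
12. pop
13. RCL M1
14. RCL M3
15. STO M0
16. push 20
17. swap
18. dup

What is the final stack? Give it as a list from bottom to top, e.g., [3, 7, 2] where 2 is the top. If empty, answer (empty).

After op 1 (push 4): stack=[4] mem=[0,0,0,0]
After op 2 (RCL M0): stack=[4,0] mem=[0,0,0,0]
After op 3 (RCL M0): stack=[4,0,0] mem=[0,0,0,0]
After op 4 (*): stack=[4,0] mem=[0,0,0,0]
After op 5 (+): stack=[4] mem=[0,0,0,0]
After op 6 (push 7): stack=[4,7] mem=[0,0,0,0]
After op 7 (STO M1): stack=[4] mem=[0,7,0,0]
After op 8 (push 11): stack=[4,11] mem=[0,7,0,0]
After op 9 (STO M3): stack=[4] mem=[0,7,0,11]
After op 10 (push 20): stack=[4,20] mem=[0,7,0,11]
After op 11 (/): stack=[0] mem=[0,7,0,11]
After op 12 (pop): stack=[empty] mem=[0,7,0,11]
After op 13 (RCL M1): stack=[7] mem=[0,7,0,11]
After op 14 (RCL M3): stack=[7,11] mem=[0,7,0,11]
After op 15 (STO M0): stack=[7] mem=[11,7,0,11]
After op 16 (push 20): stack=[7,20] mem=[11,7,0,11]
After op 17 (swap): stack=[20,7] mem=[11,7,0,11]
After op 18 (dup): stack=[20,7,7] mem=[11,7,0,11]

Answer: [20, 7, 7]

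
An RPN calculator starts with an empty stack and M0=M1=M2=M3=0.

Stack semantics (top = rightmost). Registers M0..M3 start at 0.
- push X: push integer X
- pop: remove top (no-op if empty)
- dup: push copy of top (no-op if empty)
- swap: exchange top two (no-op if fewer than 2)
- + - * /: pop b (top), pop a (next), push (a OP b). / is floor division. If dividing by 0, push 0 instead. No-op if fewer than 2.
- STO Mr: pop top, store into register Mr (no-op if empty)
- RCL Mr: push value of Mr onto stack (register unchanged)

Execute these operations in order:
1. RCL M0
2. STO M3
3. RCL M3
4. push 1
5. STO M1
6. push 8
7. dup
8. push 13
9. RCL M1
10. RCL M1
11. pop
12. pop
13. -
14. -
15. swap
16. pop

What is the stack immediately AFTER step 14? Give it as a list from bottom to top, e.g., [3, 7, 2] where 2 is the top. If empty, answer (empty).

After op 1 (RCL M0): stack=[0] mem=[0,0,0,0]
After op 2 (STO M3): stack=[empty] mem=[0,0,0,0]
After op 3 (RCL M3): stack=[0] mem=[0,0,0,0]
After op 4 (push 1): stack=[0,1] mem=[0,0,0,0]
After op 5 (STO M1): stack=[0] mem=[0,1,0,0]
After op 6 (push 8): stack=[0,8] mem=[0,1,0,0]
After op 7 (dup): stack=[0,8,8] mem=[0,1,0,0]
After op 8 (push 13): stack=[0,8,8,13] mem=[0,1,0,0]
After op 9 (RCL M1): stack=[0,8,8,13,1] mem=[0,1,0,0]
After op 10 (RCL M1): stack=[0,8,8,13,1,1] mem=[0,1,0,0]
After op 11 (pop): stack=[0,8,8,13,1] mem=[0,1,0,0]
After op 12 (pop): stack=[0,8,8,13] mem=[0,1,0,0]
After op 13 (-): stack=[0,8,-5] mem=[0,1,0,0]
After op 14 (-): stack=[0,13] mem=[0,1,0,0]

[0, 13]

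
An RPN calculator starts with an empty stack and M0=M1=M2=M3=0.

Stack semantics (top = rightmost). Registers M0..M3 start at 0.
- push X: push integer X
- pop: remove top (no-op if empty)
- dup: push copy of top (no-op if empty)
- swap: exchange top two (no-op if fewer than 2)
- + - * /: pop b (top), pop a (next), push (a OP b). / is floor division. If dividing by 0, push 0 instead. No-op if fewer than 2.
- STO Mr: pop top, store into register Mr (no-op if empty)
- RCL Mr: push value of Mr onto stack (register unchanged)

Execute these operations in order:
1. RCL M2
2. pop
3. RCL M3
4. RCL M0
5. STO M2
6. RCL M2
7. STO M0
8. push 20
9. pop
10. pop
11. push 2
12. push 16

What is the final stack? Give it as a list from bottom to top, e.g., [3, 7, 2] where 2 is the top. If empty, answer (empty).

After op 1 (RCL M2): stack=[0] mem=[0,0,0,0]
After op 2 (pop): stack=[empty] mem=[0,0,0,0]
After op 3 (RCL M3): stack=[0] mem=[0,0,0,0]
After op 4 (RCL M0): stack=[0,0] mem=[0,0,0,0]
After op 5 (STO M2): stack=[0] mem=[0,0,0,0]
After op 6 (RCL M2): stack=[0,0] mem=[0,0,0,0]
After op 7 (STO M0): stack=[0] mem=[0,0,0,0]
After op 8 (push 20): stack=[0,20] mem=[0,0,0,0]
After op 9 (pop): stack=[0] mem=[0,0,0,0]
After op 10 (pop): stack=[empty] mem=[0,0,0,0]
After op 11 (push 2): stack=[2] mem=[0,0,0,0]
After op 12 (push 16): stack=[2,16] mem=[0,0,0,0]

Answer: [2, 16]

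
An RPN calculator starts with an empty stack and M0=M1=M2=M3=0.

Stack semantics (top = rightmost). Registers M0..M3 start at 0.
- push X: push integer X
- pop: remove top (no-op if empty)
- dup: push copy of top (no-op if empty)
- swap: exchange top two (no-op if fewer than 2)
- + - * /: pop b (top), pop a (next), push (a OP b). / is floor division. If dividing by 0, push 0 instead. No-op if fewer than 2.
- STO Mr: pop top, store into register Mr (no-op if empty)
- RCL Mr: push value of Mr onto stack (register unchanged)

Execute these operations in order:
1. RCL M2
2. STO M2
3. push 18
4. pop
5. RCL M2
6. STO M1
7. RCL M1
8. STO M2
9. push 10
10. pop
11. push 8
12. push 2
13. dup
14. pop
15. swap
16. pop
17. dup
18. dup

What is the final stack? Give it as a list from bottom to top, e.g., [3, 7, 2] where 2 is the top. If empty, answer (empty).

Answer: [2, 2, 2]

Derivation:
After op 1 (RCL M2): stack=[0] mem=[0,0,0,0]
After op 2 (STO M2): stack=[empty] mem=[0,0,0,0]
After op 3 (push 18): stack=[18] mem=[0,0,0,0]
After op 4 (pop): stack=[empty] mem=[0,0,0,0]
After op 5 (RCL M2): stack=[0] mem=[0,0,0,0]
After op 6 (STO M1): stack=[empty] mem=[0,0,0,0]
After op 7 (RCL M1): stack=[0] mem=[0,0,0,0]
After op 8 (STO M2): stack=[empty] mem=[0,0,0,0]
After op 9 (push 10): stack=[10] mem=[0,0,0,0]
After op 10 (pop): stack=[empty] mem=[0,0,0,0]
After op 11 (push 8): stack=[8] mem=[0,0,0,0]
After op 12 (push 2): stack=[8,2] mem=[0,0,0,0]
After op 13 (dup): stack=[8,2,2] mem=[0,0,0,0]
After op 14 (pop): stack=[8,2] mem=[0,0,0,0]
After op 15 (swap): stack=[2,8] mem=[0,0,0,0]
After op 16 (pop): stack=[2] mem=[0,0,0,0]
After op 17 (dup): stack=[2,2] mem=[0,0,0,0]
After op 18 (dup): stack=[2,2,2] mem=[0,0,0,0]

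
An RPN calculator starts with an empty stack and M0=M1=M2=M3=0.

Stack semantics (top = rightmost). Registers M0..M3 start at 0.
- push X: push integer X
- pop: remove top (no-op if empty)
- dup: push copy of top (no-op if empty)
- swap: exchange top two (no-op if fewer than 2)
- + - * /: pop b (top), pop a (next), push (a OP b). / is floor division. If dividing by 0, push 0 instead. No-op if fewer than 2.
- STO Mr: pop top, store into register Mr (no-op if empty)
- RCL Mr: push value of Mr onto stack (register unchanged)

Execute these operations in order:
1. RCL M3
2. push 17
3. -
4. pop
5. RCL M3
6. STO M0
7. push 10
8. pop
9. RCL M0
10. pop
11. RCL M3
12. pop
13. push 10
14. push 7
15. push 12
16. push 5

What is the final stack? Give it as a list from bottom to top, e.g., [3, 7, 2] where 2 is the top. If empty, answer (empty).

After op 1 (RCL M3): stack=[0] mem=[0,0,0,0]
After op 2 (push 17): stack=[0,17] mem=[0,0,0,0]
After op 3 (-): stack=[-17] mem=[0,0,0,0]
After op 4 (pop): stack=[empty] mem=[0,0,0,0]
After op 5 (RCL M3): stack=[0] mem=[0,0,0,0]
After op 6 (STO M0): stack=[empty] mem=[0,0,0,0]
After op 7 (push 10): stack=[10] mem=[0,0,0,0]
After op 8 (pop): stack=[empty] mem=[0,0,0,0]
After op 9 (RCL M0): stack=[0] mem=[0,0,0,0]
After op 10 (pop): stack=[empty] mem=[0,0,0,0]
After op 11 (RCL M3): stack=[0] mem=[0,0,0,0]
After op 12 (pop): stack=[empty] mem=[0,0,0,0]
After op 13 (push 10): stack=[10] mem=[0,0,0,0]
After op 14 (push 7): stack=[10,7] mem=[0,0,0,0]
After op 15 (push 12): stack=[10,7,12] mem=[0,0,0,0]
After op 16 (push 5): stack=[10,7,12,5] mem=[0,0,0,0]

Answer: [10, 7, 12, 5]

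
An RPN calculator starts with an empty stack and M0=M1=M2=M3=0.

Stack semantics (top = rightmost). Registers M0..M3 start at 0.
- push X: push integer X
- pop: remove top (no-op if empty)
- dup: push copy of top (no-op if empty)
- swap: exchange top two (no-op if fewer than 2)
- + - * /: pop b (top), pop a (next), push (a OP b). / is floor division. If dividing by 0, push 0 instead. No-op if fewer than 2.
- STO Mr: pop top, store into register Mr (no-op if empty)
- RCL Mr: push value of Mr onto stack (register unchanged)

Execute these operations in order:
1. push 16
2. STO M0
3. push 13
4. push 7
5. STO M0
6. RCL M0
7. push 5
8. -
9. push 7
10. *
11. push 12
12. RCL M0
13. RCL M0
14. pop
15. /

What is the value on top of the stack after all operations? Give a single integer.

After op 1 (push 16): stack=[16] mem=[0,0,0,0]
After op 2 (STO M0): stack=[empty] mem=[16,0,0,0]
After op 3 (push 13): stack=[13] mem=[16,0,0,0]
After op 4 (push 7): stack=[13,7] mem=[16,0,0,0]
After op 5 (STO M0): stack=[13] mem=[7,0,0,0]
After op 6 (RCL M0): stack=[13,7] mem=[7,0,0,0]
After op 7 (push 5): stack=[13,7,5] mem=[7,0,0,0]
After op 8 (-): stack=[13,2] mem=[7,0,0,0]
After op 9 (push 7): stack=[13,2,7] mem=[7,0,0,0]
After op 10 (*): stack=[13,14] mem=[7,0,0,0]
After op 11 (push 12): stack=[13,14,12] mem=[7,0,0,0]
After op 12 (RCL M0): stack=[13,14,12,7] mem=[7,0,0,0]
After op 13 (RCL M0): stack=[13,14,12,7,7] mem=[7,0,0,0]
After op 14 (pop): stack=[13,14,12,7] mem=[7,0,0,0]
After op 15 (/): stack=[13,14,1] mem=[7,0,0,0]

Answer: 1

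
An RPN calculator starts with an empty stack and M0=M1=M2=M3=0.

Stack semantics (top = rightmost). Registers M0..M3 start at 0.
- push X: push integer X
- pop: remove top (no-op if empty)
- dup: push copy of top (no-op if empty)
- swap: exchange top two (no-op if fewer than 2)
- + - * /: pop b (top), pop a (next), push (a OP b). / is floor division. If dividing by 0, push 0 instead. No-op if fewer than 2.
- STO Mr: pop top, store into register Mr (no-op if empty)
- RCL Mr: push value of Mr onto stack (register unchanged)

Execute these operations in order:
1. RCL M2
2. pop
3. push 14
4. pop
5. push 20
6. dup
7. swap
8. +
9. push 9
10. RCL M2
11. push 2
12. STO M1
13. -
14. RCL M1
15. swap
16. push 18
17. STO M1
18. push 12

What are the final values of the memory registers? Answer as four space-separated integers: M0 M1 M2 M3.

After op 1 (RCL M2): stack=[0] mem=[0,0,0,0]
After op 2 (pop): stack=[empty] mem=[0,0,0,0]
After op 3 (push 14): stack=[14] mem=[0,0,0,0]
After op 4 (pop): stack=[empty] mem=[0,0,0,0]
After op 5 (push 20): stack=[20] mem=[0,0,0,0]
After op 6 (dup): stack=[20,20] mem=[0,0,0,0]
After op 7 (swap): stack=[20,20] mem=[0,0,0,0]
After op 8 (+): stack=[40] mem=[0,0,0,0]
After op 9 (push 9): stack=[40,9] mem=[0,0,0,0]
After op 10 (RCL M2): stack=[40,9,0] mem=[0,0,0,0]
After op 11 (push 2): stack=[40,9,0,2] mem=[0,0,0,0]
After op 12 (STO M1): stack=[40,9,0] mem=[0,2,0,0]
After op 13 (-): stack=[40,9] mem=[0,2,0,0]
After op 14 (RCL M1): stack=[40,9,2] mem=[0,2,0,0]
After op 15 (swap): stack=[40,2,9] mem=[0,2,0,0]
After op 16 (push 18): stack=[40,2,9,18] mem=[0,2,0,0]
After op 17 (STO M1): stack=[40,2,9] mem=[0,18,0,0]
After op 18 (push 12): stack=[40,2,9,12] mem=[0,18,0,0]

Answer: 0 18 0 0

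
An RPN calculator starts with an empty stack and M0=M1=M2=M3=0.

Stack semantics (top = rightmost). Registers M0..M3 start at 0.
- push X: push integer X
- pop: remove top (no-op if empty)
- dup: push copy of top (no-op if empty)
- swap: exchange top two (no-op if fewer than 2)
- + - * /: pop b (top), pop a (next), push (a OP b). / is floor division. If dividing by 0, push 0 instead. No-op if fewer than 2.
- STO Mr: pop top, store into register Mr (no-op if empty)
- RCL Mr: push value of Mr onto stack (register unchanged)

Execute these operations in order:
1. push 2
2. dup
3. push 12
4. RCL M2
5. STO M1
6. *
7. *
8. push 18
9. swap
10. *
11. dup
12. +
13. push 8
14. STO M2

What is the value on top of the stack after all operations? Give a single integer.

After op 1 (push 2): stack=[2] mem=[0,0,0,0]
After op 2 (dup): stack=[2,2] mem=[0,0,0,0]
After op 3 (push 12): stack=[2,2,12] mem=[0,0,0,0]
After op 4 (RCL M2): stack=[2,2,12,0] mem=[0,0,0,0]
After op 5 (STO M1): stack=[2,2,12] mem=[0,0,0,0]
After op 6 (*): stack=[2,24] mem=[0,0,0,0]
After op 7 (*): stack=[48] mem=[0,0,0,0]
After op 8 (push 18): stack=[48,18] mem=[0,0,0,0]
After op 9 (swap): stack=[18,48] mem=[0,0,0,0]
After op 10 (*): stack=[864] mem=[0,0,0,0]
After op 11 (dup): stack=[864,864] mem=[0,0,0,0]
After op 12 (+): stack=[1728] mem=[0,0,0,0]
After op 13 (push 8): stack=[1728,8] mem=[0,0,0,0]
After op 14 (STO M2): stack=[1728] mem=[0,0,8,0]

Answer: 1728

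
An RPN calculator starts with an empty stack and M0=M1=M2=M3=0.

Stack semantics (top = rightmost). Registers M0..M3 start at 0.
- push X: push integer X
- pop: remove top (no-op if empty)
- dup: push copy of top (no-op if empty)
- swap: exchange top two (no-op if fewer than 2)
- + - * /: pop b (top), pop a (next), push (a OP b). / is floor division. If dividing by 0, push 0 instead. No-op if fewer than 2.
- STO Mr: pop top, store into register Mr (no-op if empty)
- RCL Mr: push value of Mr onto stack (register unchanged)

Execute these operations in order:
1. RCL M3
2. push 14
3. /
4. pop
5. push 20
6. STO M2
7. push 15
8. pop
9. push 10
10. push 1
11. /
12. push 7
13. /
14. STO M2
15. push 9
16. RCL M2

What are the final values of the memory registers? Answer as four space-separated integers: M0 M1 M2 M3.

Answer: 0 0 1 0

Derivation:
After op 1 (RCL M3): stack=[0] mem=[0,0,0,0]
After op 2 (push 14): stack=[0,14] mem=[0,0,0,0]
After op 3 (/): stack=[0] mem=[0,0,0,0]
After op 4 (pop): stack=[empty] mem=[0,0,0,0]
After op 5 (push 20): stack=[20] mem=[0,0,0,0]
After op 6 (STO M2): stack=[empty] mem=[0,0,20,0]
After op 7 (push 15): stack=[15] mem=[0,0,20,0]
After op 8 (pop): stack=[empty] mem=[0,0,20,0]
After op 9 (push 10): stack=[10] mem=[0,0,20,0]
After op 10 (push 1): stack=[10,1] mem=[0,0,20,0]
After op 11 (/): stack=[10] mem=[0,0,20,0]
After op 12 (push 7): stack=[10,7] mem=[0,0,20,0]
After op 13 (/): stack=[1] mem=[0,0,20,0]
After op 14 (STO M2): stack=[empty] mem=[0,0,1,0]
After op 15 (push 9): stack=[9] mem=[0,0,1,0]
After op 16 (RCL M2): stack=[9,1] mem=[0,0,1,0]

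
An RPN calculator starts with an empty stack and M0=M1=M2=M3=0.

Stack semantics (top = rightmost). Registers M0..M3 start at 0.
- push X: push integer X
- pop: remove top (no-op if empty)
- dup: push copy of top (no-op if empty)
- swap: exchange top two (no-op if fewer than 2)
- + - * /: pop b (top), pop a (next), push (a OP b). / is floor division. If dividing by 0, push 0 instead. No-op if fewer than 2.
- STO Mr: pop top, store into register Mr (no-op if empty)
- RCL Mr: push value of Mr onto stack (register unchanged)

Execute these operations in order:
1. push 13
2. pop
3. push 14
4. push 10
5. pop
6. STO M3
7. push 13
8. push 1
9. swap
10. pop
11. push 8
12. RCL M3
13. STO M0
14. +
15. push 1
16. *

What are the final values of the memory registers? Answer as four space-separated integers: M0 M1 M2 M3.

After op 1 (push 13): stack=[13] mem=[0,0,0,0]
After op 2 (pop): stack=[empty] mem=[0,0,0,0]
After op 3 (push 14): stack=[14] mem=[0,0,0,0]
After op 4 (push 10): stack=[14,10] mem=[0,0,0,0]
After op 5 (pop): stack=[14] mem=[0,0,0,0]
After op 6 (STO M3): stack=[empty] mem=[0,0,0,14]
After op 7 (push 13): stack=[13] mem=[0,0,0,14]
After op 8 (push 1): stack=[13,1] mem=[0,0,0,14]
After op 9 (swap): stack=[1,13] mem=[0,0,0,14]
After op 10 (pop): stack=[1] mem=[0,0,0,14]
After op 11 (push 8): stack=[1,8] mem=[0,0,0,14]
After op 12 (RCL M3): stack=[1,8,14] mem=[0,0,0,14]
After op 13 (STO M0): stack=[1,8] mem=[14,0,0,14]
After op 14 (+): stack=[9] mem=[14,0,0,14]
After op 15 (push 1): stack=[9,1] mem=[14,0,0,14]
After op 16 (*): stack=[9] mem=[14,0,0,14]

Answer: 14 0 0 14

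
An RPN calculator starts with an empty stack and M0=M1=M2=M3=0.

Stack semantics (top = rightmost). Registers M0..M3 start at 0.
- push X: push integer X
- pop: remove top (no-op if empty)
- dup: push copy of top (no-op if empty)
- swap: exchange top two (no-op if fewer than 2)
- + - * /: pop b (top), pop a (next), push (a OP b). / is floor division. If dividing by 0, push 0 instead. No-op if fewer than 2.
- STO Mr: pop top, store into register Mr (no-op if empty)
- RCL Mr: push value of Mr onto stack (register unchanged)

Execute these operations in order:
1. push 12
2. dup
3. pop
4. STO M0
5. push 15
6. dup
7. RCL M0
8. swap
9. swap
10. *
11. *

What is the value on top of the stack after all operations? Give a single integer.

After op 1 (push 12): stack=[12] mem=[0,0,0,0]
After op 2 (dup): stack=[12,12] mem=[0,0,0,0]
After op 3 (pop): stack=[12] mem=[0,0,0,0]
After op 4 (STO M0): stack=[empty] mem=[12,0,0,0]
After op 5 (push 15): stack=[15] mem=[12,0,0,0]
After op 6 (dup): stack=[15,15] mem=[12,0,0,0]
After op 7 (RCL M0): stack=[15,15,12] mem=[12,0,0,0]
After op 8 (swap): stack=[15,12,15] mem=[12,0,0,0]
After op 9 (swap): stack=[15,15,12] mem=[12,0,0,0]
After op 10 (*): stack=[15,180] mem=[12,0,0,0]
After op 11 (*): stack=[2700] mem=[12,0,0,0]

Answer: 2700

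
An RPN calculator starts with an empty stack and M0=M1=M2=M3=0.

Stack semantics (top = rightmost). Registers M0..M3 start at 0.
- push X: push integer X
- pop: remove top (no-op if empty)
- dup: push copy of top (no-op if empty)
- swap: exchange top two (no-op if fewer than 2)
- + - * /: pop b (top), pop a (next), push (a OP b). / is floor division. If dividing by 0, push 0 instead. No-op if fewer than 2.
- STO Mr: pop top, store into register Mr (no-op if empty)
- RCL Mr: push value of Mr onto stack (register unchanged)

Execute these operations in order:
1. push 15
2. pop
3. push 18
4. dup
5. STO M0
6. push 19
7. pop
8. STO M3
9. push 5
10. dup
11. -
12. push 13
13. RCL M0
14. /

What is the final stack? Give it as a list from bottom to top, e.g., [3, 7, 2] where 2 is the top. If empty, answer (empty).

After op 1 (push 15): stack=[15] mem=[0,0,0,0]
After op 2 (pop): stack=[empty] mem=[0,0,0,0]
After op 3 (push 18): stack=[18] mem=[0,0,0,0]
After op 4 (dup): stack=[18,18] mem=[0,0,0,0]
After op 5 (STO M0): stack=[18] mem=[18,0,0,0]
After op 6 (push 19): stack=[18,19] mem=[18,0,0,0]
After op 7 (pop): stack=[18] mem=[18,0,0,0]
After op 8 (STO M3): stack=[empty] mem=[18,0,0,18]
After op 9 (push 5): stack=[5] mem=[18,0,0,18]
After op 10 (dup): stack=[5,5] mem=[18,0,0,18]
After op 11 (-): stack=[0] mem=[18,0,0,18]
After op 12 (push 13): stack=[0,13] mem=[18,0,0,18]
After op 13 (RCL M0): stack=[0,13,18] mem=[18,0,0,18]
After op 14 (/): stack=[0,0] mem=[18,0,0,18]

Answer: [0, 0]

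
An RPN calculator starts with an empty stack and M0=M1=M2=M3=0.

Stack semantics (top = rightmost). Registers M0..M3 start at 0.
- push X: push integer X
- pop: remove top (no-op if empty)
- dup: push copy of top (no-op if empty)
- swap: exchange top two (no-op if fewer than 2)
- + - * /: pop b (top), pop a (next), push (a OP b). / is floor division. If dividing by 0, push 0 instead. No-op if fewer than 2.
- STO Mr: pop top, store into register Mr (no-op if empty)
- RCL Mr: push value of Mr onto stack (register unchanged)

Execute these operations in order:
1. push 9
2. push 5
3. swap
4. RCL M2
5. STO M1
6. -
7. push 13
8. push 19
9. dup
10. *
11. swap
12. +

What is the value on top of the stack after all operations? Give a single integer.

Answer: 374

Derivation:
After op 1 (push 9): stack=[9] mem=[0,0,0,0]
After op 2 (push 5): stack=[9,5] mem=[0,0,0,0]
After op 3 (swap): stack=[5,9] mem=[0,0,0,0]
After op 4 (RCL M2): stack=[5,9,0] mem=[0,0,0,0]
After op 5 (STO M1): stack=[5,9] mem=[0,0,0,0]
After op 6 (-): stack=[-4] mem=[0,0,0,0]
After op 7 (push 13): stack=[-4,13] mem=[0,0,0,0]
After op 8 (push 19): stack=[-4,13,19] mem=[0,0,0,0]
After op 9 (dup): stack=[-4,13,19,19] mem=[0,0,0,0]
After op 10 (*): stack=[-4,13,361] mem=[0,0,0,0]
After op 11 (swap): stack=[-4,361,13] mem=[0,0,0,0]
After op 12 (+): stack=[-4,374] mem=[0,0,0,0]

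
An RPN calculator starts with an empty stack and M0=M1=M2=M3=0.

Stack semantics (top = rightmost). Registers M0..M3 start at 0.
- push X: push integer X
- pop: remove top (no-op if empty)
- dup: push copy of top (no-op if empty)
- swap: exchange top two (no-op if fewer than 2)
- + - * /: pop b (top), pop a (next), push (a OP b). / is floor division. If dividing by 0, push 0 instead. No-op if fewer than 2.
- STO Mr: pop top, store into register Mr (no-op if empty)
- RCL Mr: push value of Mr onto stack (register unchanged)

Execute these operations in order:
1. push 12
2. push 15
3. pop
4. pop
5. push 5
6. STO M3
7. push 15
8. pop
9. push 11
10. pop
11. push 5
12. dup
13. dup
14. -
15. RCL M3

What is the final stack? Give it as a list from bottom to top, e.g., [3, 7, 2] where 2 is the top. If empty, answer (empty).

After op 1 (push 12): stack=[12] mem=[0,0,0,0]
After op 2 (push 15): stack=[12,15] mem=[0,0,0,0]
After op 3 (pop): stack=[12] mem=[0,0,0,0]
After op 4 (pop): stack=[empty] mem=[0,0,0,0]
After op 5 (push 5): stack=[5] mem=[0,0,0,0]
After op 6 (STO M3): stack=[empty] mem=[0,0,0,5]
After op 7 (push 15): stack=[15] mem=[0,0,0,5]
After op 8 (pop): stack=[empty] mem=[0,0,0,5]
After op 9 (push 11): stack=[11] mem=[0,0,0,5]
After op 10 (pop): stack=[empty] mem=[0,0,0,5]
After op 11 (push 5): stack=[5] mem=[0,0,0,5]
After op 12 (dup): stack=[5,5] mem=[0,0,0,5]
After op 13 (dup): stack=[5,5,5] mem=[0,0,0,5]
After op 14 (-): stack=[5,0] mem=[0,0,0,5]
After op 15 (RCL M3): stack=[5,0,5] mem=[0,0,0,5]

Answer: [5, 0, 5]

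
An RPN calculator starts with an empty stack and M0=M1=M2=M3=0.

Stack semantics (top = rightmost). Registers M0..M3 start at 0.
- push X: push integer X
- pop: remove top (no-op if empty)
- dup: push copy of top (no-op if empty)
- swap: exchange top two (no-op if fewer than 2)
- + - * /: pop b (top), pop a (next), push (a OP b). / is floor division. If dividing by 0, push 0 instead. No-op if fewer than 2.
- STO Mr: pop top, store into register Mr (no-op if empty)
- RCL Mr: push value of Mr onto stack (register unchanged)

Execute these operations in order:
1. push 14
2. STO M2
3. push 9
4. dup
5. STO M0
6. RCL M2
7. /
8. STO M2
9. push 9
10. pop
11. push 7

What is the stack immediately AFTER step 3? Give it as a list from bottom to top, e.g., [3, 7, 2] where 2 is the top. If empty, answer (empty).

After op 1 (push 14): stack=[14] mem=[0,0,0,0]
After op 2 (STO M2): stack=[empty] mem=[0,0,14,0]
After op 3 (push 9): stack=[9] mem=[0,0,14,0]

[9]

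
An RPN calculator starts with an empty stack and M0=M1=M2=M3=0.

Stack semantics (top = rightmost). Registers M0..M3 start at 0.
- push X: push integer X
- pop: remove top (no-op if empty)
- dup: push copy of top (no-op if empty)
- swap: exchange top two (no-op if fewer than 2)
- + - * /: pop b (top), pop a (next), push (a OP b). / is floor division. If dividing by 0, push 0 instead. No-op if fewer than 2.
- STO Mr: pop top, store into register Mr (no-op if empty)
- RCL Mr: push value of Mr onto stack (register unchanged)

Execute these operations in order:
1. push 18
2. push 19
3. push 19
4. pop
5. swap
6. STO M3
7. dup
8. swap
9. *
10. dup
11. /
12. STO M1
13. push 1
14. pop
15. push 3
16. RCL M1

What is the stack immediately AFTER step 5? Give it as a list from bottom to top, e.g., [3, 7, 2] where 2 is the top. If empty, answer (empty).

After op 1 (push 18): stack=[18] mem=[0,0,0,0]
After op 2 (push 19): stack=[18,19] mem=[0,0,0,0]
After op 3 (push 19): stack=[18,19,19] mem=[0,0,0,0]
After op 4 (pop): stack=[18,19] mem=[0,0,0,0]
After op 5 (swap): stack=[19,18] mem=[0,0,0,0]

[19, 18]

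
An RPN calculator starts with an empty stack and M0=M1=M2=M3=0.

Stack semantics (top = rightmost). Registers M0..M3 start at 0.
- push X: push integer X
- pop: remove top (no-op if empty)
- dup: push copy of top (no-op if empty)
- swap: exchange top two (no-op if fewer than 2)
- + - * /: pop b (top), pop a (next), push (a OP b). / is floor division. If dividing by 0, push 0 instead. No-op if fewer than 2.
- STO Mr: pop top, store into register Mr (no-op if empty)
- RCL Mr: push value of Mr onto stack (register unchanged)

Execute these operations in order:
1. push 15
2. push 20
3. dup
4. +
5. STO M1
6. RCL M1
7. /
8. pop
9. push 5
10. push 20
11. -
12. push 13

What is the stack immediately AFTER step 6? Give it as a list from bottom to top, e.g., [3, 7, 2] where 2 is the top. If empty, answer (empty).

After op 1 (push 15): stack=[15] mem=[0,0,0,0]
After op 2 (push 20): stack=[15,20] mem=[0,0,0,0]
After op 3 (dup): stack=[15,20,20] mem=[0,0,0,0]
After op 4 (+): stack=[15,40] mem=[0,0,0,0]
After op 5 (STO M1): stack=[15] mem=[0,40,0,0]
After op 6 (RCL M1): stack=[15,40] mem=[0,40,0,0]

[15, 40]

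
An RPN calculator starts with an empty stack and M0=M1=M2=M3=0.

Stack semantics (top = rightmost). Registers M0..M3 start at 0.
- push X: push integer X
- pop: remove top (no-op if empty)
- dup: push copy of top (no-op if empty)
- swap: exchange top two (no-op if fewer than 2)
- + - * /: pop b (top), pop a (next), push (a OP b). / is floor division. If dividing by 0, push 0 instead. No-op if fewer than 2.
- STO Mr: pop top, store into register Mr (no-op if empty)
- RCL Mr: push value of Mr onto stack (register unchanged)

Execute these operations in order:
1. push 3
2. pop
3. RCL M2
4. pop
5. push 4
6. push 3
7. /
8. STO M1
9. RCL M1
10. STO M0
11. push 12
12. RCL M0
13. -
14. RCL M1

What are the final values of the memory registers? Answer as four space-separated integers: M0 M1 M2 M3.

After op 1 (push 3): stack=[3] mem=[0,0,0,0]
After op 2 (pop): stack=[empty] mem=[0,0,0,0]
After op 3 (RCL M2): stack=[0] mem=[0,0,0,0]
After op 4 (pop): stack=[empty] mem=[0,0,0,0]
After op 5 (push 4): stack=[4] mem=[0,0,0,0]
After op 6 (push 3): stack=[4,3] mem=[0,0,0,0]
After op 7 (/): stack=[1] mem=[0,0,0,0]
After op 8 (STO M1): stack=[empty] mem=[0,1,0,0]
After op 9 (RCL M1): stack=[1] mem=[0,1,0,0]
After op 10 (STO M0): stack=[empty] mem=[1,1,0,0]
After op 11 (push 12): stack=[12] mem=[1,1,0,0]
After op 12 (RCL M0): stack=[12,1] mem=[1,1,0,0]
After op 13 (-): stack=[11] mem=[1,1,0,0]
After op 14 (RCL M1): stack=[11,1] mem=[1,1,0,0]

Answer: 1 1 0 0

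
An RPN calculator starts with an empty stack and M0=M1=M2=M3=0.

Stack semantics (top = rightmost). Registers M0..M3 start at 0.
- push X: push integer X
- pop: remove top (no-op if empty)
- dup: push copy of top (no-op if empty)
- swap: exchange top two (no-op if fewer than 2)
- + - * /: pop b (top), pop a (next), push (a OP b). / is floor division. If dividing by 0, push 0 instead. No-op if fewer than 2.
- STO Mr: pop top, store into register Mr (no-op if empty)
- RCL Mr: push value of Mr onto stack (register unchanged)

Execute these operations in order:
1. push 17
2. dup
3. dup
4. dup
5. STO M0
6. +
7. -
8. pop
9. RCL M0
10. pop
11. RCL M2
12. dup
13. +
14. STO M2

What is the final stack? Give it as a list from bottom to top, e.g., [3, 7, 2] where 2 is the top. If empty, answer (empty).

After op 1 (push 17): stack=[17] mem=[0,0,0,0]
After op 2 (dup): stack=[17,17] mem=[0,0,0,0]
After op 3 (dup): stack=[17,17,17] mem=[0,0,0,0]
After op 4 (dup): stack=[17,17,17,17] mem=[0,0,0,0]
After op 5 (STO M0): stack=[17,17,17] mem=[17,0,0,0]
After op 6 (+): stack=[17,34] mem=[17,0,0,0]
After op 7 (-): stack=[-17] mem=[17,0,0,0]
After op 8 (pop): stack=[empty] mem=[17,0,0,0]
After op 9 (RCL M0): stack=[17] mem=[17,0,0,0]
After op 10 (pop): stack=[empty] mem=[17,0,0,0]
After op 11 (RCL M2): stack=[0] mem=[17,0,0,0]
After op 12 (dup): stack=[0,0] mem=[17,0,0,0]
After op 13 (+): stack=[0] mem=[17,0,0,0]
After op 14 (STO M2): stack=[empty] mem=[17,0,0,0]

Answer: (empty)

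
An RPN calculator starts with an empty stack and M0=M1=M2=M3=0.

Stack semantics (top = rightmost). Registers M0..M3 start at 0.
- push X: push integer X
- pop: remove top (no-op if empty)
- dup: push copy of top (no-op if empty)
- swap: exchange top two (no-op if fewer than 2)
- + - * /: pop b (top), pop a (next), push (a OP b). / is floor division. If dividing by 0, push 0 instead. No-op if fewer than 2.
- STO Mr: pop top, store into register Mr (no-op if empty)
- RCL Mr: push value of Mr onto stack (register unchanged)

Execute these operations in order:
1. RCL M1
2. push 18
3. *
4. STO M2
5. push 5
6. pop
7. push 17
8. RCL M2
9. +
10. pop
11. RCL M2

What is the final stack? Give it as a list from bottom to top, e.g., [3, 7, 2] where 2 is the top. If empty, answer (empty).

Answer: [0]

Derivation:
After op 1 (RCL M1): stack=[0] mem=[0,0,0,0]
After op 2 (push 18): stack=[0,18] mem=[0,0,0,0]
After op 3 (*): stack=[0] mem=[0,0,0,0]
After op 4 (STO M2): stack=[empty] mem=[0,0,0,0]
After op 5 (push 5): stack=[5] mem=[0,0,0,0]
After op 6 (pop): stack=[empty] mem=[0,0,0,0]
After op 7 (push 17): stack=[17] mem=[0,0,0,0]
After op 8 (RCL M2): stack=[17,0] mem=[0,0,0,0]
After op 9 (+): stack=[17] mem=[0,0,0,0]
After op 10 (pop): stack=[empty] mem=[0,0,0,0]
After op 11 (RCL M2): stack=[0] mem=[0,0,0,0]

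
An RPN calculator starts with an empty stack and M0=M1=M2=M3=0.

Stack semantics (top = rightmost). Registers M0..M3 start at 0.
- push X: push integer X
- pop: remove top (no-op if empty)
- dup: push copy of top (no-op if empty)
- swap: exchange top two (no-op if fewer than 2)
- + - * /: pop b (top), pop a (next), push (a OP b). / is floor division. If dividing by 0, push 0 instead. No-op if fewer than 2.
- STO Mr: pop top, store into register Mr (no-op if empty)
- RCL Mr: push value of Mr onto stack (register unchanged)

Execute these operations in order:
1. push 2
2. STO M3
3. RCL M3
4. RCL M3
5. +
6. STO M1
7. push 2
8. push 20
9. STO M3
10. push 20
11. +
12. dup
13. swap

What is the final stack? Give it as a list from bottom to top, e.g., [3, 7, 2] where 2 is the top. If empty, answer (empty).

Answer: [22, 22]

Derivation:
After op 1 (push 2): stack=[2] mem=[0,0,0,0]
After op 2 (STO M3): stack=[empty] mem=[0,0,0,2]
After op 3 (RCL M3): stack=[2] mem=[0,0,0,2]
After op 4 (RCL M3): stack=[2,2] mem=[0,0,0,2]
After op 5 (+): stack=[4] mem=[0,0,0,2]
After op 6 (STO M1): stack=[empty] mem=[0,4,0,2]
After op 7 (push 2): stack=[2] mem=[0,4,0,2]
After op 8 (push 20): stack=[2,20] mem=[0,4,0,2]
After op 9 (STO M3): stack=[2] mem=[0,4,0,20]
After op 10 (push 20): stack=[2,20] mem=[0,4,0,20]
After op 11 (+): stack=[22] mem=[0,4,0,20]
After op 12 (dup): stack=[22,22] mem=[0,4,0,20]
After op 13 (swap): stack=[22,22] mem=[0,4,0,20]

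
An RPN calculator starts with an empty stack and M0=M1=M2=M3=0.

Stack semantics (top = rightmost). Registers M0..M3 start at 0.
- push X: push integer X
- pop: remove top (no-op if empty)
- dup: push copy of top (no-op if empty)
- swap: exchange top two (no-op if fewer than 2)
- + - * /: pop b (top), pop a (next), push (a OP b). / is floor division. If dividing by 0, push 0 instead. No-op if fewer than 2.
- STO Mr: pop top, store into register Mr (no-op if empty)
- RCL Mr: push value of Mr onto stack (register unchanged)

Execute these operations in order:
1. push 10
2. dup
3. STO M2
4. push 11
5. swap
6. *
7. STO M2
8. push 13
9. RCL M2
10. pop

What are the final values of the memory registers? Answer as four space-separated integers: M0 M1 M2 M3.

Answer: 0 0 110 0

Derivation:
After op 1 (push 10): stack=[10] mem=[0,0,0,0]
After op 2 (dup): stack=[10,10] mem=[0,0,0,0]
After op 3 (STO M2): stack=[10] mem=[0,0,10,0]
After op 4 (push 11): stack=[10,11] mem=[0,0,10,0]
After op 5 (swap): stack=[11,10] mem=[0,0,10,0]
After op 6 (*): stack=[110] mem=[0,0,10,0]
After op 7 (STO M2): stack=[empty] mem=[0,0,110,0]
After op 8 (push 13): stack=[13] mem=[0,0,110,0]
After op 9 (RCL M2): stack=[13,110] mem=[0,0,110,0]
After op 10 (pop): stack=[13] mem=[0,0,110,0]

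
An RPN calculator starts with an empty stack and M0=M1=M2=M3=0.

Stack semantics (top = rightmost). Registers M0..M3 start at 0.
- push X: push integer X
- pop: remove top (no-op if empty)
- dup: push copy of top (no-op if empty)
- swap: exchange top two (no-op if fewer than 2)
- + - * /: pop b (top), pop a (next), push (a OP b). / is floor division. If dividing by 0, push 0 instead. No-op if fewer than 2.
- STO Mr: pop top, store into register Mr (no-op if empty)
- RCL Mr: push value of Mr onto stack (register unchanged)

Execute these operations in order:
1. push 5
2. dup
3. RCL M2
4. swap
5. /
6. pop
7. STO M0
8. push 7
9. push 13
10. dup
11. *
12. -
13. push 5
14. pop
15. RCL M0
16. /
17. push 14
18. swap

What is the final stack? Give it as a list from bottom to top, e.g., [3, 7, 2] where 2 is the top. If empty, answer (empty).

After op 1 (push 5): stack=[5] mem=[0,0,0,0]
After op 2 (dup): stack=[5,5] mem=[0,0,0,0]
After op 3 (RCL M2): stack=[5,5,0] mem=[0,0,0,0]
After op 4 (swap): stack=[5,0,5] mem=[0,0,0,0]
After op 5 (/): stack=[5,0] mem=[0,0,0,0]
After op 6 (pop): stack=[5] mem=[0,0,0,0]
After op 7 (STO M0): stack=[empty] mem=[5,0,0,0]
After op 8 (push 7): stack=[7] mem=[5,0,0,0]
After op 9 (push 13): stack=[7,13] mem=[5,0,0,0]
After op 10 (dup): stack=[7,13,13] mem=[5,0,0,0]
After op 11 (*): stack=[7,169] mem=[5,0,0,0]
After op 12 (-): stack=[-162] mem=[5,0,0,0]
After op 13 (push 5): stack=[-162,5] mem=[5,0,0,0]
After op 14 (pop): stack=[-162] mem=[5,0,0,0]
After op 15 (RCL M0): stack=[-162,5] mem=[5,0,0,0]
After op 16 (/): stack=[-33] mem=[5,0,0,0]
After op 17 (push 14): stack=[-33,14] mem=[5,0,0,0]
After op 18 (swap): stack=[14,-33] mem=[5,0,0,0]

Answer: [14, -33]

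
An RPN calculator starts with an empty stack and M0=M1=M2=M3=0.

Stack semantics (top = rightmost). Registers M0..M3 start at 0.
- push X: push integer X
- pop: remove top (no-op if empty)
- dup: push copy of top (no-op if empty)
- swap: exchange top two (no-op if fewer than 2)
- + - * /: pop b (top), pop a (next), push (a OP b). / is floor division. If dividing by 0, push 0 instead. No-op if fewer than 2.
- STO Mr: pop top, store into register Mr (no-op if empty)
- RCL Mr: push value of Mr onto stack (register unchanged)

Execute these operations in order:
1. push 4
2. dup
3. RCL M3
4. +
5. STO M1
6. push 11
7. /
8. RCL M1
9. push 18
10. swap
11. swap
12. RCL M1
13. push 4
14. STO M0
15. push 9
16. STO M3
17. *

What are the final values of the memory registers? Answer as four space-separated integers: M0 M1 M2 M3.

After op 1 (push 4): stack=[4] mem=[0,0,0,0]
After op 2 (dup): stack=[4,4] mem=[0,0,0,0]
After op 3 (RCL M3): stack=[4,4,0] mem=[0,0,0,0]
After op 4 (+): stack=[4,4] mem=[0,0,0,0]
After op 5 (STO M1): stack=[4] mem=[0,4,0,0]
After op 6 (push 11): stack=[4,11] mem=[0,4,0,0]
After op 7 (/): stack=[0] mem=[0,4,0,0]
After op 8 (RCL M1): stack=[0,4] mem=[0,4,0,0]
After op 9 (push 18): stack=[0,4,18] mem=[0,4,0,0]
After op 10 (swap): stack=[0,18,4] mem=[0,4,0,0]
After op 11 (swap): stack=[0,4,18] mem=[0,4,0,0]
After op 12 (RCL M1): stack=[0,4,18,4] mem=[0,4,0,0]
After op 13 (push 4): stack=[0,4,18,4,4] mem=[0,4,0,0]
After op 14 (STO M0): stack=[0,4,18,4] mem=[4,4,0,0]
After op 15 (push 9): stack=[0,4,18,4,9] mem=[4,4,0,0]
After op 16 (STO M3): stack=[0,4,18,4] mem=[4,4,0,9]
After op 17 (*): stack=[0,4,72] mem=[4,4,0,9]

Answer: 4 4 0 9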